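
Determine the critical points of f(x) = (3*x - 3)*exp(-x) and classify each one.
f'(x) = 3*(2 - x)*exp(-x)

Solve f'(x) = 0:
  f'(x) = (6 - 3*x)·exp(-x) and exp(-x) > 0 for every x, so f'(x) = 0 ⇔ 6 - 3*x = 0.
  Factor: 6 - 3*x = -3*(x - 2) = 0.
  ⇒ x = 2

f''(x) = 3*(x - 3)*exp(-x)
Second-derivative test at each critical point:
  f''(2) = -0.4060 < 0 → local maximum

Critical points: x = 2 (local maximum)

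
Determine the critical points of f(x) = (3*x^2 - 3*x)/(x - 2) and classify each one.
f'(x) = 3*(x^2 - 4*x + 2)/(x^2 - 4*x + 4)

Solve f'(x) = 0:
  f'(x) = 3*(x^2 - 4*x + 2)/(x - 2)^2; the denominator is positive wherever f is defined, so f'(x) = 0 ⇔ 3*x^2 - 12*x + 6 = 0.
  Factor: 3*x^2 - 12*x + 6 = 3*(x^2 - 4*x + 2); x^2 - 4*x + 2 = 0 has no rational roots; quadratic formula: x = (4 ± √8)/2.
  ⇒ x = 2 - sqrt(2) ≈ 0.5858, sqrt(2) + 2 ≈ 3.4142

f''(x) = 12/(x^3 - 6*x^2 + 12*x - 8)
Second-derivative test at each critical point:
  f''(0.5858) = -4.2426 < 0 → local maximum
  f''(3.4142) = 4.2426 > 0 → local minimum

Critical points: x = 2 - sqrt(2) ≈ 0.5858 (local maximum); x = sqrt(2) + 2 ≈ 3.4142 (local minimum)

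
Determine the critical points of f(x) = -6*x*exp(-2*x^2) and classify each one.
f'(x) = 6*(4*x^2 - 1)*exp(-2*x^2)

Solve f'(x) = 0:
  f'(x) = (24*x^2 - 6)·exp(-2*x^2) and exp(-2*x^2) > 0 for every x, so f'(x) = 0 ⇔ 24*x^2 - 6 = 0.
  Factor: 24*x^2 - 6 = 6*(2*x - 1)*(2*x + 1) = 0.
  ⇒ x = -1/2, 1/2

f''(x) = (-96*x^3 + 72*x)*exp(-2*x^2)
Second-derivative test at each critical point:
  f''(-1/2) = -14.5567 < 0 → local maximum
  f''(1/2) = 14.5567 > 0 → local minimum

Critical points: x = -1/2 (local maximum); x = 1/2 (local minimum)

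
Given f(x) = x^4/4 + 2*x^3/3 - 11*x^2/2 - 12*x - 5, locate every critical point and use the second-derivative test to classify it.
f'(x) = x^3 + 2*x^2 - 11*x - 12

Solve f'(x) = 0:
  Factor: x^3 + 2*x^2 - 11*x - 12 = (x - 3)*(x + 1)*(x + 4) = 0.
  ⇒ x = -4, -1, 3

f''(x) = 3*x^2 + 4*x - 11
Second-derivative test at each critical point:
  f''(-4) = 21 > 0 → local minimum
  f''(-1) = -12 < 0 → local maximum
  f''(3) = 28 > 0 → local minimum

Critical points: x = -4 (local minimum); x = -1 (local maximum); x = 3 (local minimum)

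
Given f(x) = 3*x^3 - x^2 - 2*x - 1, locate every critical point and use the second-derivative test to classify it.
f'(x) = 9*x^2 - 2*x - 2

Solve f'(x) = 0:
  9*x^2 - 2*x - 2 = 0 has no rational roots; quadratic formula: x = (2 ± √76)/18.
  ⇒ x = 1/9 - sqrt(19)/9 ≈ -0.3732, 1/9 + sqrt(19)/9 ≈ 0.5954

f''(x) = 18*x - 2
Second-derivative test at each critical point:
  f''(-0.3732) = -8.7178 < 0 → local maximum
  f''(0.5954) = 8.7178 > 0 → local minimum

Critical points: x = 1/9 - sqrt(19)/9 ≈ -0.3732 (local maximum); x = 1/9 + sqrt(19)/9 ≈ 0.5954 (local minimum)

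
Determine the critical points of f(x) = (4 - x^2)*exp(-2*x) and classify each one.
f'(x) = 2*(x^2 - x - 4)*exp(-2*x)

Solve f'(x) = 0:
  f'(x) = (2*x^2 - 2*x - 8)·exp(-2*x) and exp(-2*x) > 0 for every x, so f'(x) = 0 ⇔ 2*x^2 - 2*x - 8 = 0.
  Factor: 2*x^2 - 2*x - 8 = 2*(x^2 - x - 4); x^2 - x - 4 = 0 has no rational roots; quadratic formula: x = (1 ± √17)/2.
  ⇒ x = 1/2 - sqrt(17)/2 ≈ -1.5616, 1/2 + sqrt(17)/2 ≈ 2.5616

f''(x) = 2*(-2*x^2 + 4*x + 7)*exp(-2*x)
Second-derivative test at each critical point:
  f''(-1.5616) = -187.3277 < 0 → local maximum
  f''(2.5616) = 0.0491 > 0 → local minimum

Critical points: x = 1/2 - sqrt(17)/2 ≈ -1.5616 (local maximum); x = 1/2 + sqrt(17)/2 ≈ 2.5616 (local minimum)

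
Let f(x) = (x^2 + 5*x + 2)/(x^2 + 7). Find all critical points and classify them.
f'(x) = 5*(-x^2 + 2*x + 7)/(x^4 + 14*x^2 + 49)

Solve f'(x) = 0:
  f'(x) = -5*(x^2 - 2*x - 7)/(x^2 + 7)^2; the denominator is positive wherever f is defined, so f'(x) = 0 ⇔ -5*x^2 + 10*x + 35 = 0.
  Factor: -5*x^2 + 10*x + 35 = -5*(x^2 - 2*x - 7); x^2 - 2*x - 7 = 0 has no rational roots; quadratic formula: x = (2 ± √32)/2.
  ⇒ x = 1 - 2*sqrt(2) ≈ -1.8284, 1 + 2*sqrt(2) ≈ 3.8284

f''(x) = 10*(x^3 - 3*x^2 - 21*x + 7)/(x^6 + 21*x^4 + 147*x^2 + 343)
Second-derivative test at each critical point:
  f''(-1.8284) = 0.2644 > 0 → local minimum
  f''(3.8284) = -0.0603 < 0 → local maximum

Critical points: x = 1 - 2*sqrt(2) ≈ -1.8284 (local minimum); x = 1 + 2*sqrt(2) ≈ 3.8284 (local maximum)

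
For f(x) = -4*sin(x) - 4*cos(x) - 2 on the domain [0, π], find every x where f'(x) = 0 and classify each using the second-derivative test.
f'(x) = -4*sqrt(2)*cos(x + pi/4)

Solve f'(x) = 0 on [0, π]:
  f'(x) = 0 ⇔ -4*cos(x) = -4*sin(x) ⇔ tan(x) = 1, i.e. x = arctan(1) + nπ; keep the solutions lying in [0, π].
  ⇒ x = pi/4 ≈ 0.7854

f''(x) = 4*sqrt(2)*sin(x + pi/4)
Second-derivative test at each critical point:
  f''(0.7854) = 5.6569 > 0 → local minimum

Critical points: x = pi/4 ≈ 0.7854 (local minimum)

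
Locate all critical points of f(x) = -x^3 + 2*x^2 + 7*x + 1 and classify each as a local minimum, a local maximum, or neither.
f'(x) = -3*x^2 + 4*x + 7

Solve f'(x) = 0:
  Factor: -3*x^2 + 4*x + 7 = -(x + 1)*(3*x - 7) = 0.
  ⇒ x = -1, 7/3

f''(x) = 4 - 6*x
Second-derivative test at each critical point:
  f''(-1) = 10 > 0 → local minimum
  f''(7/3) = -10 < 0 → local maximum

Critical points: x = -1 (local minimum); x = 7/3 (local maximum)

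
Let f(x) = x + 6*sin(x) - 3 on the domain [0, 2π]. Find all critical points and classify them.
f'(x) = 6*cos(x) + 1

Solve f'(x) = 0 on [0, 2π]:
  f'(x) = 0 ⇔ cos(x) = -1/6, i.e. x = ±arccos(-1/6) + 2nπ; keep the solutions lying in [0, 2π].
  ⇒ x = acos(-1/6) ≈ 1.7382, -acos(-1/6) + 2*pi ≈ 4.5449

f''(x) = -6*sin(x)
Second-derivative test at each critical point:
  f''(1.7382) = -5.9161 < 0 → local maximum
  f''(4.5449) = 5.9161 > 0 → local minimum

Critical points: x = acos(-1/6) ≈ 1.7382 (local maximum); x = -acos(-1/6) + 2*pi ≈ 4.5449 (local minimum)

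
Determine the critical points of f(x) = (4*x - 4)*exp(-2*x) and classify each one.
f'(x) = 4*(3 - 2*x)*exp(-2*x)

Solve f'(x) = 0:
  f'(x) = (12 - 8*x)·exp(-2*x) and exp(-2*x) > 0 for every x, so f'(x) = 0 ⇔ 12 - 8*x = 0.
  Factor: 12 - 8*x = -4*(2*x - 3) = 0.
  ⇒ x = 3/2

f''(x) = 16*(x - 2)*exp(-2*x)
Second-derivative test at each critical point:
  f''(3/2) = -0.3983 < 0 → local maximum

Critical points: x = 3/2 (local maximum)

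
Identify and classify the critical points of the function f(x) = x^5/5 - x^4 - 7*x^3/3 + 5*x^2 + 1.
f'(x) = x*(x^3 - 4*x^2 - 7*x + 10)

Solve f'(x) = 0:
  Factor: x^4 - 4*x^3 - 7*x^2 + 10*x = x*(x - 5)*(x - 1)*(x + 2) = 0.
  ⇒ x = -2, 0, 1, 5

f''(x) = 4*x^3 - 12*x^2 - 14*x + 10
Second-derivative test at each critical point:
  f''(-2) = -42 < 0 → local maximum
  f''(0) = 10 > 0 → local minimum
  f''(1) = -12 < 0 → local maximum
  f''(5) = 140 > 0 → local minimum

Critical points: x = -2 (local maximum); x = 0 (local minimum); x = 1 (local maximum); x = 5 (local minimum)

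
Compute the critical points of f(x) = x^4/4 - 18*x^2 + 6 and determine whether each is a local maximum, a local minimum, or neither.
f'(x) = x*(x^2 - 36)

Solve f'(x) = 0:
  Factor: x^3 - 36*x = x*(x - 6)*(x + 6) = 0.
  ⇒ x = -6, 0, 6

f''(x) = 3*x^2 - 36
Second-derivative test at each critical point:
  f''(-6) = 72 > 0 → local minimum
  f''(0) = -36 < 0 → local maximum
  f''(6) = 72 > 0 → local minimum

Critical points: x = -6 (local minimum); x = 0 (local maximum); x = 6 (local minimum)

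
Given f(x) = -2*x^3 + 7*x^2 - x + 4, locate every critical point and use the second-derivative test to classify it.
f'(x) = -6*x^2 + 14*x - 1

Solve f'(x) = 0:
  6*x^2 - 14*x + 1 = 0 has no rational roots; quadratic formula: x = (14 ± √172)/12.
  ⇒ x = 7/6 - sqrt(43)/6 ≈ 0.0738, sqrt(43)/6 + 7/6 ≈ 2.2596

f''(x) = 14 - 12*x
Second-derivative test at each critical point:
  f''(0.0738) = 13.1149 > 0 → local minimum
  f''(2.2596) = -13.1149 < 0 → local maximum

Critical points: x = 7/6 - sqrt(43)/6 ≈ 0.0738 (local minimum); x = sqrt(43)/6 + 7/6 ≈ 2.2596 (local maximum)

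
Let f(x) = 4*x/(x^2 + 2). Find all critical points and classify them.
f'(x) = 4*(2 - x^2)/(x^4 + 4*x^2 + 4)

Solve f'(x) = 0:
  f'(x) = -4*(x^2 - 2)/(x^2 + 2)^2; the denominator is positive wherever f is defined, so f'(x) = 0 ⇔ 8 - 4*x^2 = 0.
  Factor: 8 - 4*x^2 = -4*(x^2 - 2); x^2 - 2 = 0 has no rational roots; quadratic formula: x = (0 ± √8)/2.
  ⇒ x = -sqrt(2) ≈ -1.4142, sqrt(2) ≈ 1.4142

f''(x) = 8*x*(x^2 - 6)/(x^2 + 2)^3
Second-derivative test at each critical point:
  f''(-1.4142) = 0.7071 > 0 → local minimum
  f''(1.4142) = -0.7071 < 0 → local maximum

Critical points: x = -sqrt(2) ≈ -1.4142 (local minimum); x = sqrt(2) ≈ 1.4142 (local maximum)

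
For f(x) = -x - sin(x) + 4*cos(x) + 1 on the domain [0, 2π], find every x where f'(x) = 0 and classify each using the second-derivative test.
f'(x) = -4*sin(x) - cos(x) - 1

Solve f'(x) = 0 on [0, 2π]:
  f'(x) = 0 ⇔ -4*sin(x) - cos(x) = 1. Write the left side as R·cos(x + φ) with R = √((-1)² + 4²) = sqrt(17), cos φ = -sqrt(17)/17, sin φ = 4*sqrt(17)/17; then cos(x + φ) = sqrt(17)/17. Solve for x and keep the solutions lying in [0, 2π].
  ⇒ x = pi ≈ 3.1416, -atan(8/15) + 2*pi ≈ 5.7932

f''(x) = sin(x) - 4*cos(x)
Second-derivative test at each critical point:
  f''(3.1416) = 4 > 0 → local minimum
  f''(5.7932) = -4 < 0 → local maximum

Critical points: x = pi ≈ 3.1416 (local minimum); x = -atan(8/15) + 2*pi ≈ 5.7932 (local maximum)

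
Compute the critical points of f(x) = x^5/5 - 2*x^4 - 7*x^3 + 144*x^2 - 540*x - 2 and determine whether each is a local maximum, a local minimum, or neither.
f'(x) = x^4 - 8*x^3 - 21*x^2 + 288*x - 540

Solve f'(x) = 0:
  Factor: x^4 - 8*x^3 - 21*x^2 + 288*x - 540 = (x - 6)*(x - 5)*(x - 3)*(x + 6) = 0.
  ⇒ x = -6, 3, 5, 6

f''(x) = 4*x^3 - 24*x^2 - 42*x + 288
Second-derivative test at each critical point:
  f''(-6) = -1188 < 0 → local maximum
  f''(3) = 54 > 0 → local minimum
  f''(5) = -22 < 0 → local maximum
  f''(6) = 36 > 0 → local minimum

Critical points: x = -6 (local maximum); x = 3 (local minimum); x = 5 (local maximum); x = 6 (local minimum)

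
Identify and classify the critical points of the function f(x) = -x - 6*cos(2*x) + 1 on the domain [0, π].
f'(x) = 12*sin(2*x) - 1

Solve f'(x) = 0 on [0, π]:
  f'(x) = 0 ⇔ sin(2*x) = 1/12, i.e. 2*x = arcsin(1/12) + 2nπ or 2*x = π − arcsin(1/12) + 2nπ; keep the solutions lying in [0, π].
  ⇒ x = asin(1/12)/2 ≈ 0.0417, -asin(1/12)/2 + pi/2 ≈ 1.5291

f''(x) = 24*cos(2*x)
Second-derivative test at each critical point:
  f''(0.0417) = 23.9165 > 0 → local minimum
  f''(1.5291) = -23.9165 < 0 → local maximum

Critical points: x = asin(1/12)/2 ≈ 0.0417 (local minimum); x = -asin(1/12)/2 + pi/2 ≈ 1.5291 (local maximum)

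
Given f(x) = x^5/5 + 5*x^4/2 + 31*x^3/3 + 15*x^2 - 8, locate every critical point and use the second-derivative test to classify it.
f'(x) = x*(x^3 + 10*x^2 + 31*x + 30)

Solve f'(x) = 0:
  Factor: x^4 + 10*x^3 + 31*x^2 + 30*x = x*(x + 2)*(x + 3)*(x + 5) = 0.
  ⇒ x = -5, -3, -2, 0

f''(x) = 4*x^3 + 30*x^2 + 62*x + 30
Second-derivative test at each critical point:
  f''(-5) = -30 < 0 → local maximum
  f''(-3) = 6 > 0 → local minimum
  f''(-2) = -6 < 0 → local maximum
  f''(0) = 30 > 0 → local minimum

Critical points: x = -5 (local maximum); x = -3 (local minimum); x = -2 (local maximum); x = 0 (local minimum)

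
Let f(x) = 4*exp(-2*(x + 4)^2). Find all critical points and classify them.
f'(x) = 16*(-x - 4)*exp(-2*(x + 4)^2)

Solve f'(x) = 0:
  f'(x) = (-16*x - 64)·exp(-2*(x + 4)^2) and exp(-2*(x + 4)^2) > 0 for every x, so f'(x) = 0 ⇔ -16*x - 64 = 0.
  Factor: -16*x - 64 = -16*(x + 4) = 0.
  ⇒ x = -4

f''(x) = 16*(4*(x + 4)^2 - 1)*exp(-2*(x + 4)^2)
Second-derivative test at each critical point:
  f''(-4) = -16 < 0 → local maximum

Critical points: x = -4 (local maximum)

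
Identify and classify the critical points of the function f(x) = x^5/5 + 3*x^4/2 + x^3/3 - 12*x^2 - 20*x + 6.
f'(x) = x^4 + 6*x^3 + x^2 - 24*x - 20

Solve f'(x) = 0:
  Factor: x^4 + 6*x^3 + x^2 - 24*x - 20 = (x - 2)*(x + 1)*(x + 2)*(x + 5) = 0.
  ⇒ x = -5, -2, -1, 2

f''(x) = 4*x^3 + 18*x^2 + 2*x - 24
Second-derivative test at each critical point:
  f''(-5) = -84 < 0 → local maximum
  f''(-2) = 12 > 0 → local minimum
  f''(-1) = -12 < 0 → local maximum
  f''(2) = 84 > 0 → local minimum

Critical points: x = -5 (local maximum); x = -2 (local minimum); x = -1 (local maximum); x = 2 (local minimum)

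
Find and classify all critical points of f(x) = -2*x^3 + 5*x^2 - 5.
f'(x) = 2*x*(5 - 3*x)

Solve f'(x) = 0:
  Factor: -6*x^2 + 10*x = -2*x*(3*x - 5) = 0.
  ⇒ x = 0, 5/3

f''(x) = 10 - 12*x
Second-derivative test at each critical point:
  f''(0) = 10 > 0 → local minimum
  f''(5/3) = -10 < 0 → local maximum

Critical points: x = 0 (local minimum); x = 5/3 (local maximum)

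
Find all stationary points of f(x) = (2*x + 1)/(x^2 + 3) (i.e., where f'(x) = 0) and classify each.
f'(x) = 2*(-x^2 - x + 3)/(x^4 + 6*x^2 + 9)

Solve f'(x) = 0:
  f'(x) = -2*(x^2 + x - 3)/(x^2 + 3)^2; the denominator is positive wherever f is defined, so f'(x) = 0 ⇔ -2*x^2 - 2*x + 6 = 0.
  Factor: -2*x^2 - 2*x + 6 = -2*(x^2 + x - 3); x^2 + x - 3 = 0 has no rational roots; quadratic formula: x = (-1 ± √13)/2.
  ⇒ x = -sqrt(13)/2 - 1/2 ≈ -2.3028, -1/2 + sqrt(13)/2 ≈ 1.3028

f''(x) = 2*(4*x^2*(2*x + 1) - (6*x + 1)*(x^2 + 3))/(x^2 + 3)^3
Second-derivative test at each critical point:
  f''(-2.3028) = 0.1046 > 0 → local minimum
  f''(1.3028) = -0.3268 < 0 → local maximum

Critical points: x = -sqrt(13)/2 - 1/2 ≈ -2.3028 (local minimum); x = -1/2 + sqrt(13)/2 ≈ 1.3028 (local maximum)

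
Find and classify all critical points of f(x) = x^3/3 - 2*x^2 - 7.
f'(x) = x*(x - 4)

Solve f'(x) = 0:
  Factor: x^2 - 4*x = x*(x - 4) = 0.
  ⇒ x = 0, 4

f''(x) = 2*x - 4
Second-derivative test at each critical point:
  f''(0) = -4 < 0 → local maximum
  f''(4) = 4 > 0 → local minimum

Critical points: x = 0 (local maximum); x = 4 (local minimum)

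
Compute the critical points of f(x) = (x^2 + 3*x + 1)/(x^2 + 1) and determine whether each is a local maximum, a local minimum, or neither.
f'(x) = 3*(1 - x^2)/(x^4 + 2*x^2 + 1)

Solve f'(x) = 0:
  f'(x) = -3*(x - 1)*(x + 1)/(x^2 + 1)^2; the denominator is positive wherever f is defined, so f'(x) = 0 ⇔ 3 - 3*x^2 = 0.
  Factor: 3 - 3*x^2 = -3*(x - 1)*(x + 1) = 0.
  ⇒ x = -1, 1

f''(x) = 6*x*(x^2 - 3)/(x^6 + 3*x^4 + 3*x^2 + 1)
Second-derivative test at each critical point:
  f''(-1) = 3/2 > 0 → local minimum
  f''(1) = -3/2 < 0 → local maximum

Critical points: x = -1 (local minimum); x = 1 (local maximum)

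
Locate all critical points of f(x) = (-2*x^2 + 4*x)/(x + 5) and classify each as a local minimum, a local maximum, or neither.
f'(x) = 2*(-x^2 - 10*x + 10)/(x^2 + 10*x + 25)

Solve f'(x) = 0:
  f'(x) = -2*(x^2 + 10*x - 10)/(x + 5)^2; the denominator is positive wherever f is defined, so f'(x) = 0 ⇔ -2*x^2 - 20*x + 20 = 0.
  Factor: -2*x^2 - 20*x + 20 = -2*(x^2 + 10*x - 10); x^2 + 10*x - 10 = 0 has no rational roots; quadratic formula: x = (-10 ± √140)/2.
  ⇒ x = -sqrt(35) - 5 ≈ -10.9161, -5 + sqrt(35) ≈ 0.9161

f''(x) = -140/(x^3 + 15*x^2 + 75*x + 125)
Second-derivative test at each critical point:
  f''(-10.9161) = 0.6761 > 0 → local minimum
  f''(0.9161) = -0.6761 < 0 → local maximum

Critical points: x = -sqrt(35) - 5 ≈ -10.9161 (local minimum); x = -5 + sqrt(35) ≈ 0.9161 (local maximum)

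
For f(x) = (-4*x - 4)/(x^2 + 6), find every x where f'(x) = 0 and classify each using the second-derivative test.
f'(x) = 4*(-x^2 + 2*x*(x + 1) - 6)/(x^2 + 6)^2

Solve f'(x) = 0:
  f'(x) = 4*(x^2 + 2*x - 6)/(x^2 + 6)^2; the denominator is positive wherever f is defined, so f'(x) = 0 ⇔ 4*x^2 + 8*x - 24 = 0.
  Factor: 4*x^2 + 8*x - 24 = 4*(x^2 + 2*x - 6); x^2 + 2*x - 6 = 0 has no rational roots; quadratic formula: x = (-2 ± √28)/2.
  ⇒ x = -sqrt(7) - 1 ≈ -3.6458, -1 + sqrt(7) ≈ 1.6458

f''(x) = 8*(-4*x^2*(x + 1) + (3*x + 1)*(x^2 + 6))/(x^2 + 6)^3
Second-derivative test at each critical point:
  f''(-3.6458) = -0.0569 < 0 → local maximum
  f''(1.6458) = 0.2791 > 0 → local minimum

Critical points: x = -sqrt(7) - 1 ≈ -3.6458 (local maximum); x = -1 + sqrt(7) ≈ 1.6458 (local minimum)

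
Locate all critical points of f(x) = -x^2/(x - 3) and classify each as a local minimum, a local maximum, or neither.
f'(x) = x*(6 - x)/(x - 3)^2

Solve f'(x) = 0:
  f'(x) = -x*(x - 6)/(x - 3)^2; the denominator is positive wherever f is defined, so f'(x) = 0 ⇔ -x^2 + 6*x = 0.
  Factor: -x^2 + 6*x = -x*(x - 6) = 0.
  ⇒ x = 0, 6

f''(x) = -18/(x^3 - 9*x^2 + 27*x - 27)
Second-derivative test at each critical point:
  f''(0) = 2/3 > 0 → local minimum
  f''(6) = -2/3 < 0 → local maximum

Critical points: x = 0 (local minimum); x = 6 (local maximum)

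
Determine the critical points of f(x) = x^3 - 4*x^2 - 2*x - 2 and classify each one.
f'(x) = 3*x^2 - 8*x - 2

Solve f'(x) = 0:
  3*x^2 - 8*x - 2 = 0 has no rational roots; quadratic formula: x = (8 ± √88)/6.
  ⇒ x = 4/3 - sqrt(22)/3 ≈ -0.2301, 4/3 + sqrt(22)/3 ≈ 2.8968

f''(x) = 6*x - 8
Second-derivative test at each critical point:
  f''(-0.2301) = -9.3808 < 0 → local maximum
  f''(2.8968) = 9.3808 > 0 → local minimum

Critical points: x = 4/3 - sqrt(22)/3 ≈ -0.2301 (local maximum); x = 4/3 + sqrt(22)/3 ≈ 2.8968 (local minimum)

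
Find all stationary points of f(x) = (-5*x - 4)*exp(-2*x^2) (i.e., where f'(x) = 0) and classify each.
f'(x) = (4*x*(5*x + 4) - 5)*exp(-2*x^2)

Solve f'(x) = 0:
  f'(x) = (20*x^2 + 16*x - 5)·exp(-2*x^2) and exp(-2*x^2) > 0 for every x, so f'(x) = 0 ⇔ 20*x^2 + 16*x - 5 = 0.
  20*x^2 + 16*x - 5 = 0 has no rational roots; quadratic formula: x = (-16 ± √656)/40.
  ⇒ x = -sqrt(41)/10 - 2/5 ≈ -1.0403, -2/5 + sqrt(41)/10 ≈ 0.2403

f''(x) = 4*(-20*x^3 - 16*x^2 + 15*x + 4)*exp(-2*x^2)
Second-derivative test at each critical point:
  f''(-1.0403) = -2.9405 < 0 → local maximum
  f''(0.2403) = 22.8187 > 0 → local minimum

Critical points: x = -sqrt(41)/10 - 2/5 ≈ -1.0403 (local maximum); x = -2/5 + sqrt(41)/10 ≈ 0.2403 (local minimum)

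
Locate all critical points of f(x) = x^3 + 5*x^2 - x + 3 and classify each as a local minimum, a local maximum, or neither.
f'(x) = 3*x^2 + 10*x - 1

Solve f'(x) = 0:
  3*x^2 + 10*x - 1 = 0 has no rational roots; quadratic formula: x = (-10 ± √112)/6.
  ⇒ x = -2*sqrt(7)/3 - 5/3 ≈ -3.4305, -5/3 + 2*sqrt(7)/3 ≈ 0.0972

f''(x) = 6*x + 10
Second-derivative test at each critical point:
  f''(-3.4305) = -10.5830 < 0 → local maximum
  f''(0.0972) = 10.5830 > 0 → local minimum

Critical points: x = -2*sqrt(7)/3 - 5/3 ≈ -3.4305 (local maximum); x = -5/3 + 2*sqrt(7)/3 ≈ 0.0972 (local minimum)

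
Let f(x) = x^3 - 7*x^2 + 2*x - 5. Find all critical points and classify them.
f'(x) = 3*x^2 - 14*x + 2

Solve f'(x) = 0:
  3*x^2 - 14*x + 2 = 0 has no rational roots; quadratic formula: x = (14 ± √172)/6.
  ⇒ x = 7/3 - sqrt(43)/3 ≈ 0.1475, sqrt(43)/3 + 7/3 ≈ 4.5191

f''(x) = 6*x - 14
Second-derivative test at each critical point:
  f''(0.1475) = -13.1149 < 0 → local maximum
  f''(4.5191) = 13.1149 > 0 → local minimum

Critical points: x = 7/3 - sqrt(43)/3 ≈ 0.1475 (local maximum); x = sqrt(43)/3 + 7/3 ≈ 4.5191 (local minimum)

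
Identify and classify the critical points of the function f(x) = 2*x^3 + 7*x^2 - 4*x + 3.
f'(x) = 6*x^2 + 14*x - 4

Solve f'(x) = 0:
  Factor: 6*x^2 + 14*x - 4 = 2*(3*x^2 + 7*x - 2); 3*x^2 + 7*x - 2 = 0 has no rational roots; quadratic formula: x = (-7 ± √73)/6.
  ⇒ x = -sqrt(73)/6 - 7/6 ≈ -2.5907, -7/6 + sqrt(73)/6 ≈ 0.2573

f''(x) = 12*x + 14
Second-derivative test at each critical point:
  f''(-2.5907) = -17.0880 < 0 → local maximum
  f''(0.2573) = 17.0880 > 0 → local minimum

Critical points: x = -sqrt(73)/6 - 7/6 ≈ -2.5907 (local maximum); x = -7/6 + sqrt(73)/6 ≈ 0.2573 (local minimum)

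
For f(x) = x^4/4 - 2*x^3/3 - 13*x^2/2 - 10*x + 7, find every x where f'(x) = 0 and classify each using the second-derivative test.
f'(x) = x^3 - 2*x^2 - 13*x - 10

Solve f'(x) = 0:
  Factor: x^3 - 2*x^2 - 13*x - 10 = (x - 5)*(x + 1)*(x + 2) = 0.
  ⇒ x = -2, -1, 5

f''(x) = 3*x^2 - 4*x - 13
Second-derivative test at each critical point:
  f''(-2) = 7 > 0 → local minimum
  f''(-1) = -6 < 0 → local maximum
  f''(5) = 42 > 0 → local minimum

Critical points: x = -2 (local minimum); x = -1 (local maximum); x = 5 (local minimum)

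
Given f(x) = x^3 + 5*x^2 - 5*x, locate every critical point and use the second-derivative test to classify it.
f'(x) = 3*x^2 + 10*x - 5

Solve f'(x) = 0:
  3*x^2 + 10*x - 5 = 0 has no rational roots; quadratic formula: x = (-10 ± √160)/6.
  ⇒ x = -2*sqrt(10)/3 - 5/3 ≈ -3.7749, -5/3 + 2*sqrt(10)/3 ≈ 0.4415

f''(x) = 6*x + 10
Second-derivative test at each critical point:
  f''(-3.7749) = -12.6491 < 0 → local maximum
  f''(0.4415) = 12.6491 > 0 → local minimum

Critical points: x = -2*sqrt(10)/3 - 5/3 ≈ -3.7749 (local maximum); x = -5/3 + 2*sqrt(10)/3 ≈ 0.4415 (local minimum)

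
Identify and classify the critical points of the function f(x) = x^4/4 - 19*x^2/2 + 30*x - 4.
f'(x) = x^3 - 19*x + 30

Solve f'(x) = 0:
  Factor: x^3 - 19*x + 30 = (x - 3)*(x - 2)*(x + 5) = 0.
  ⇒ x = -5, 2, 3

f''(x) = 3*x^2 - 19
Second-derivative test at each critical point:
  f''(-5) = 56 > 0 → local minimum
  f''(2) = -7 < 0 → local maximum
  f''(3) = 8 > 0 → local minimum

Critical points: x = -5 (local minimum); x = 2 (local maximum); x = 3 (local minimum)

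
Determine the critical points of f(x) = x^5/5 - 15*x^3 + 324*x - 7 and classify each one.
f'(x) = x^4 - 45*x^2 + 324

Solve f'(x) = 0:
  Factor: x^4 - 45*x^2 + 324 = (x - 6)*(x - 3)*(x + 3)*(x + 6) = 0.
  ⇒ x = -6, -3, 3, 6

f''(x) = 4*x^3 - 90*x
Second-derivative test at each critical point:
  f''(-6) = -324 < 0 → local maximum
  f''(-3) = 162 > 0 → local minimum
  f''(3) = -162 < 0 → local maximum
  f''(6) = 324 > 0 → local minimum

Critical points: x = -6 (local maximum); x = -3 (local minimum); x = 3 (local maximum); x = 6 (local minimum)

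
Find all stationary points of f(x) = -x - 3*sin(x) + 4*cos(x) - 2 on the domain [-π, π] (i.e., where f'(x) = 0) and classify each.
f'(x) = -4*sin(x) - 3*cos(x) - 1

Solve f'(x) = 0 on [-π, π]:
  f'(x) = 0 ⇔ -4*sin(x) - 3*cos(x) = 1. Write the left side as R·cos(x + φ) with R = √((-3)² + 4²) = 5, cos φ = -3/5, sin φ = 4/5; then cos(x + φ) = 1/5. Solve for x and keep the solutions lying in [-π, π].
  ⇒ x = atan((-6*sqrt(6) - 4)/(-3 + 8*sqrt(6))) ≈ -0.8449, atan((-4 + 6*sqrt(6))/(-8*sqrt(6) - 3)) + pi ≈ 2.6994

f''(x) = 3*sin(x) - 4*cos(x)
Second-derivative test at each critical point:
  f''(-0.8449) = -4.8990 < 0 → local maximum
  f''(2.6994) = 4.8990 > 0 → local minimum

Critical points: x = atan((-6*sqrt(6) - 4)/(-3 + 8*sqrt(6))) ≈ -0.8449 (local maximum); x = atan((-4 + 6*sqrt(6))/(-8*sqrt(6) - 3)) + pi ≈ 2.6994 (local minimum)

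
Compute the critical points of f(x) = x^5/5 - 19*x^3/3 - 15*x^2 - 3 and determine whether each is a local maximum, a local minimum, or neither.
f'(x) = x*(x^3 - 19*x - 30)

Solve f'(x) = 0:
  Factor: x^4 - 19*x^2 - 30*x = x*(x - 5)*(x + 2)*(x + 3) = 0.
  ⇒ x = -3, -2, 0, 5

f''(x) = 4*x^3 - 38*x - 30
Second-derivative test at each critical point:
  f''(-3) = -24 < 0 → local maximum
  f''(-2) = 14 > 0 → local minimum
  f''(0) = -30 < 0 → local maximum
  f''(5) = 280 > 0 → local minimum

Critical points: x = -3 (local maximum); x = -2 (local minimum); x = 0 (local maximum); x = 5 (local minimum)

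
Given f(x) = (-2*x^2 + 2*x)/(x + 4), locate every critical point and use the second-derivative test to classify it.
f'(x) = 2*(-x^2 - 8*x + 4)/(x^2 + 8*x + 16)

Solve f'(x) = 0:
  f'(x) = -2*(x^2 + 8*x - 4)/(x + 4)^2; the denominator is positive wherever f is defined, so f'(x) = 0 ⇔ -2*x^2 - 16*x + 8 = 0.
  Factor: -2*x^2 - 16*x + 8 = -2*(x^2 + 8*x - 4); x^2 + 8*x - 4 = 0 has no rational roots; quadratic formula: x = (-8 ± √80)/2.
  ⇒ x = -2*sqrt(5) - 4 ≈ -8.4721, -4 + 2*sqrt(5) ≈ 0.4721

f''(x) = -80/(x^3 + 12*x^2 + 48*x + 64)
Second-derivative test at each critical point:
  f''(-8.4721) = 0.8944 > 0 → local minimum
  f''(0.4721) = -0.8944 < 0 → local maximum

Critical points: x = -2*sqrt(5) - 4 ≈ -8.4721 (local minimum); x = -4 + 2*sqrt(5) ≈ 0.4721 (local maximum)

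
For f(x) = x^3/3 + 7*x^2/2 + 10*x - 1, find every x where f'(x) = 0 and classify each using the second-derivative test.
f'(x) = x^2 + 7*x + 10

Solve f'(x) = 0:
  Factor: x^2 + 7*x + 10 = (x + 2)*(x + 5) = 0.
  ⇒ x = -5, -2

f''(x) = 2*x + 7
Second-derivative test at each critical point:
  f''(-5) = -3 < 0 → local maximum
  f''(-2) = 3 > 0 → local minimum

Critical points: x = -5 (local maximum); x = -2 (local minimum)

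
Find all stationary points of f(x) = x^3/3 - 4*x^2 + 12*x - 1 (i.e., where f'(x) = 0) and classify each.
f'(x) = x^2 - 8*x + 12

Solve f'(x) = 0:
  Factor: x^2 - 8*x + 12 = (x - 6)*(x - 2) = 0.
  ⇒ x = 2, 6

f''(x) = 2*x - 8
Second-derivative test at each critical point:
  f''(2) = -4 < 0 → local maximum
  f''(6) = 4 > 0 → local minimum

Critical points: x = 2 (local maximum); x = 6 (local minimum)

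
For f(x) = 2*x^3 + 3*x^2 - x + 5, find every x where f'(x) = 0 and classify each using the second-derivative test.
f'(x) = 6*x^2 + 6*x - 1

Solve f'(x) = 0:
  6*x^2 + 6*x - 1 = 0 has no rational roots; quadratic formula: x = (-6 ± √60)/12.
  ⇒ x = -sqrt(15)/6 - 1/2 ≈ -1.1455, -1/2 + sqrt(15)/6 ≈ 0.1455

f''(x) = 12*x + 6
Second-derivative test at each critical point:
  f''(-1.1455) = -7.7460 < 0 → local maximum
  f''(0.1455) = 7.7460 > 0 → local minimum

Critical points: x = -sqrt(15)/6 - 1/2 ≈ -1.1455 (local maximum); x = -1/2 + sqrt(15)/6 ≈ 0.1455 (local minimum)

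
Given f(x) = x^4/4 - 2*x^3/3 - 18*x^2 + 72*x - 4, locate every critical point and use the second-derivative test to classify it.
f'(x) = x^3 - 2*x^2 - 36*x + 72

Solve f'(x) = 0:
  Factor: x^3 - 2*x^2 - 36*x + 72 = (x - 6)*(x - 2)*(x + 6) = 0.
  ⇒ x = -6, 2, 6

f''(x) = 3*x^2 - 4*x - 36
Second-derivative test at each critical point:
  f''(-6) = 96 > 0 → local minimum
  f''(2) = -32 < 0 → local maximum
  f''(6) = 48 > 0 → local minimum

Critical points: x = -6 (local minimum); x = 2 (local maximum); x = 6 (local minimum)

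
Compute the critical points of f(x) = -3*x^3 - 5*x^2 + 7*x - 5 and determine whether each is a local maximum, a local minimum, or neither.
f'(x) = -9*x^2 - 10*x + 7

Solve f'(x) = 0:
  9*x^2 + 10*x - 7 = 0 has no rational roots; quadratic formula: x = (-10 ± √352)/18.
  ⇒ x = -2*sqrt(22)/9 - 5/9 ≈ -1.5979, -5/9 + 2*sqrt(22)/9 ≈ 0.4868

f''(x) = -18*x - 10
Second-derivative test at each critical point:
  f''(-1.5979) = 18.7617 > 0 → local minimum
  f''(0.4868) = -18.7617 < 0 → local maximum

Critical points: x = -2*sqrt(22)/9 - 5/9 ≈ -1.5979 (local minimum); x = -5/9 + 2*sqrt(22)/9 ≈ 0.4868 (local maximum)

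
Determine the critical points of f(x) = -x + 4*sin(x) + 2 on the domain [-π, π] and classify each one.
f'(x) = 4*cos(x) - 1

Solve f'(x) = 0 on [-π, π]:
  f'(x) = 0 ⇔ cos(x) = 1/4, i.e. x = ±arccos(1/4) + 2nπ; keep the solutions lying in [-π, π].
  ⇒ x = -acos(1/4) ≈ -1.3181, acos(1/4) ≈ 1.3181

f''(x) = -4*sin(x)
Second-derivative test at each critical point:
  f''(-1.3181) = 3.8730 > 0 → local minimum
  f''(1.3181) = -3.8730 < 0 → local maximum

Critical points: x = -acos(1/4) ≈ -1.3181 (local minimum); x = acos(1/4) ≈ 1.3181 (local maximum)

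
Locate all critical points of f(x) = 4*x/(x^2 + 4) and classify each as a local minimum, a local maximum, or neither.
f'(x) = 4*(4 - x^2)/(x^4 + 8*x^2 + 16)

Solve f'(x) = 0:
  f'(x) = -4*(x - 2)*(x + 2)/(x^2 + 4)^2; the denominator is positive wherever f is defined, so f'(x) = 0 ⇔ 16 - 4*x^2 = 0.
  Factor: 16 - 4*x^2 = -4*(x - 2)*(x + 2) = 0.
  ⇒ x = -2, 2

f''(x) = 8*x*(x^2 - 12)/(x^2 + 4)^3
Second-derivative test at each critical point:
  f''(-2) = 1/4 > 0 → local minimum
  f''(2) = -1/4 < 0 → local maximum

Critical points: x = -2 (local minimum); x = 2 (local maximum)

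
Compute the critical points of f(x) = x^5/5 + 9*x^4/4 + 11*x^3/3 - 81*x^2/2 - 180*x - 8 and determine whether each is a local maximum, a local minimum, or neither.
f'(x) = x^4 + 9*x^3 + 11*x^2 - 81*x - 180

Solve f'(x) = 0:
  Factor: x^4 + 9*x^3 + 11*x^2 - 81*x - 180 = (x - 3)*(x + 3)*(x + 4)*(x + 5) = 0.
  ⇒ x = -5, -4, -3, 3

f''(x) = 4*x^3 + 27*x^2 + 22*x - 81
Second-derivative test at each critical point:
  f''(-5) = -16 < 0 → local maximum
  f''(-4) = 7 > 0 → local minimum
  f''(-3) = -12 < 0 → local maximum
  f''(3) = 336 > 0 → local minimum

Critical points: x = -5 (local maximum); x = -4 (local minimum); x = -3 (local maximum); x = 3 (local minimum)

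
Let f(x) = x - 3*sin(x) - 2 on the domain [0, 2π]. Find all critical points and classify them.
f'(x) = 1 - 3*cos(x)

Solve f'(x) = 0 on [0, 2π]:
  f'(x) = 0 ⇔ cos(x) = 1/3, i.e. x = ±arccos(1/3) + 2nπ; keep the solutions lying in [0, 2π].
  ⇒ x = acos(1/3) ≈ 1.2310, -acos(1/3) + 2*pi ≈ 5.0522

f''(x) = 3*sin(x)
Second-derivative test at each critical point:
  f''(1.2310) = 2.8284 > 0 → local minimum
  f''(5.0522) = -2.8284 < 0 → local maximum

Critical points: x = acos(1/3) ≈ 1.2310 (local minimum); x = -acos(1/3) + 2*pi ≈ 5.0522 (local maximum)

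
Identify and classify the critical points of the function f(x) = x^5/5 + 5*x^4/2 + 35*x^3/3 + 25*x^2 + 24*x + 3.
f'(x) = x^4 + 10*x^3 + 35*x^2 + 50*x + 24

Solve f'(x) = 0:
  Factor: x^4 + 10*x^3 + 35*x^2 + 50*x + 24 = (x + 1)*(x + 2)*(x + 3)*(x + 4) = 0.
  ⇒ x = -4, -3, -2, -1

f''(x) = 4*x^3 + 30*x^2 + 70*x + 50
Second-derivative test at each critical point:
  f''(-4) = -6 < 0 → local maximum
  f''(-3) = 2 > 0 → local minimum
  f''(-2) = -2 < 0 → local maximum
  f''(-1) = 6 > 0 → local minimum

Critical points: x = -4 (local maximum); x = -3 (local minimum); x = -2 (local maximum); x = -1 (local minimum)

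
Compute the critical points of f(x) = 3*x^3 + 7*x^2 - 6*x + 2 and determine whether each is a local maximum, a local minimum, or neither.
f'(x) = 9*x^2 + 14*x - 6

Solve f'(x) = 0:
  9*x^2 + 14*x - 6 = 0 has no rational roots; quadratic formula: x = (-14 ± √412)/18.
  ⇒ x = -sqrt(103)/9 - 7/9 ≈ -1.9054, -7/9 + sqrt(103)/9 ≈ 0.3499

f''(x) = 18*x + 14
Second-derivative test at each critical point:
  f''(-1.9054) = -20.2978 < 0 → local maximum
  f''(0.3499) = 20.2978 > 0 → local minimum

Critical points: x = -sqrt(103)/9 - 7/9 ≈ -1.9054 (local maximum); x = -7/9 + sqrt(103)/9 ≈ 0.3499 (local minimum)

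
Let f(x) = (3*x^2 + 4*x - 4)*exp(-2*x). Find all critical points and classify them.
f'(x) = 2*(-3*x^2 - x + 6)*exp(-2*x)

Solve f'(x) = 0:
  f'(x) = (-6*x^2 - 2*x + 12)·exp(-2*x) and exp(-2*x) > 0 for every x, so f'(x) = 0 ⇔ -6*x^2 - 2*x + 12 = 0.
  Factor: -6*x^2 - 2*x + 12 = -2*(3*x^2 + x - 6); 3*x^2 + x - 6 = 0 has no rational roots; quadratic formula: x = (-1 ± √73)/6.
  ⇒ x = -sqrt(73)/6 - 1/6 ≈ -1.5907, -1/6 + sqrt(73)/6 ≈ 1.2573

f''(x) = 2*(6*x^2 - 4*x - 13)*exp(-2*x)
Second-derivative test at each critical point:
  f''(-1.5907) = 411.4599 > 0 → local minimum
  f''(1.2573) = -1.3822 < 0 → local maximum

Critical points: x = -sqrt(73)/6 - 1/6 ≈ -1.5907 (local minimum); x = -1/6 + sqrt(73)/6 ≈ 1.2573 (local maximum)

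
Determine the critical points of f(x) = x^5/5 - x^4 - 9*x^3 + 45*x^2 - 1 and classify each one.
f'(x) = x*(x^3 - 4*x^2 - 27*x + 90)

Solve f'(x) = 0:
  Factor: x^4 - 4*x^3 - 27*x^2 + 90*x = x*(x - 6)*(x - 3)*(x + 5) = 0.
  ⇒ x = -5, 0, 3, 6

f''(x) = 4*x^3 - 12*x^2 - 54*x + 90
Second-derivative test at each critical point:
  f''(-5) = -440 < 0 → local maximum
  f''(0) = 90 > 0 → local minimum
  f''(3) = -72 < 0 → local maximum
  f''(6) = 198 > 0 → local minimum

Critical points: x = -5 (local maximum); x = 0 (local minimum); x = 3 (local maximum); x = 6 (local minimum)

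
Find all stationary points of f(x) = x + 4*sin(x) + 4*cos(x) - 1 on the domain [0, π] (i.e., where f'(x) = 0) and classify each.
f'(x) = 4*sqrt(2)*cos(x + pi/4) + 1

Solve f'(x) = 0 on [0, π]:
  f'(x) = 0 ⇔ -4*sin(x) + 4*cos(x) = -1. Write the left side as R·cos(x + φ) with R = √(4² + 4²) = 4*sqrt(2), cos φ = sqrt(2)/2, sin φ = sqrt(2)/2; then cos(x + φ) = -sqrt(2)/8. Solve for x and keep the solutions lying in [0, π].
  ⇒ x = atan((1 + sqrt(31))/(-1 + sqrt(31))) ≈ 0.9631

f''(x) = -4*sqrt(2)*sin(x + pi/4)
Second-derivative test at each critical point:
  f''(0.9631) = -5.5678 < 0 → local maximum

Critical points: x = atan((1 + sqrt(31))/(-1 + sqrt(31))) ≈ 0.9631 (local maximum)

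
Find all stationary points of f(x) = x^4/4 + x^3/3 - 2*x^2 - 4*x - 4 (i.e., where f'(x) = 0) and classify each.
f'(x) = x^3 + x^2 - 4*x - 4

Solve f'(x) = 0:
  Factor: x^3 + x^2 - 4*x - 4 = (x - 2)*(x + 1)*(x + 2) = 0.
  ⇒ x = -2, -1, 2

f''(x) = 3*x^2 + 2*x - 4
Second-derivative test at each critical point:
  f''(-2) = 4 > 0 → local minimum
  f''(-1) = -3 < 0 → local maximum
  f''(2) = 12 > 0 → local minimum

Critical points: x = -2 (local minimum); x = -1 (local maximum); x = 2 (local minimum)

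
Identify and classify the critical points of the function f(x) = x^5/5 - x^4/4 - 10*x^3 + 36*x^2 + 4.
f'(x) = x*(x^3 - x^2 - 30*x + 72)

Solve f'(x) = 0:
  Factor: x^4 - x^3 - 30*x^2 + 72*x = x*(x - 4)*(x - 3)*(x + 6) = 0.
  ⇒ x = -6, 0, 3, 4

f''(x) = 4*x^3 - 3*x^2 - 60*x + 72
Second-derivative test at each critical point:
  f''(-6) = -540 < 0 → local maximum
  f''(0) = 72 > 0 → local minimum
  f''(3) = -27 < 0 → local maximum
  f''(4) = 40 > 0 → local minimum

Critical points: x = -6 (local maximum); x = 0 (local minimum); x = 3 (local maximum); x = 4 (local minimum)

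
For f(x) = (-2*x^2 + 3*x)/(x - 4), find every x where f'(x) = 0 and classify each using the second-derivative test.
f'(x) = 2*(-x^2 + 8*x - 6)/(x^2 - 8*x + 16)

Solve f'(x) = 0:
  f'(x) = -2*(x^2 - 8*x + 6)/(x - 4)^2; the denominator is positive wherever f is defined, so f'(x) = 0 ⇔ -2*x^2 + 16*x - 12 = 0.
  Factor: -2*x^2 + 16*x - 12 = -2*(x^2 - 8*x + 6); x^2 - 8*x + 6 = 0 has no rational roots; quadratic formula: x = (8 ± √40)/2.
  ⇒ x = 4 - sqrt(10) ≈ 0.8377, sqrt(10) + 4 ≈ 7.1623

f''(x) = -40/(x^3 - 12*x^2 + 48*x - 64)
Second-derivative test at each critical point:
  f''(0.8377) = 1.2649 > 0 → local minimum
  f''(7.1623) = -1.2649 < 0 → local maximum

Critical points: x = 4 - sqrt(10) ≈ 0.8377 (local minimum); x = sqrt(10) + 4 ≈ 7.1623 (local maximum)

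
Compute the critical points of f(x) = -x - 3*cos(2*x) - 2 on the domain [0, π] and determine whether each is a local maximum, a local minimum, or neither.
f'(x) = 6*sin(2*x) - 1

Solve f'(x) = 0 on [0, π]:
  f'(x) = 0 ⇔ sin(2*x) = 1/6, i.e. 2*x = arcsin(1/6) + 2nπ or 2*x = π − arcsin(1/6) + 2nπ; keep the solutions lying in [0, π].
  ⇒ x = asin(1/6)/2 ≈ 0.0837, -asin(1/6)/2 + pi/2 ≈ 1.4871

f''(x) = 12*cos(2*x)
Second-derivative test at each critical point:
  f''(0.0837) = 11.8322 > 0 → local minimum
  f''(1.4871) = -11.8322 < 0 → local maximum

Critical points: x = asin(1/6)/2 ≈ 0.0837 (local minimum); x = -asin(1/6)/2 + pi/2 ≈ 1.4871 (local maximum)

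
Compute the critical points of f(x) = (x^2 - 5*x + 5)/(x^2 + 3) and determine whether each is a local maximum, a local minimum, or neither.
f'(x) = (5*x^2 - 4*x - 15)/(x^4 + 6*x^2 + 9)

Solve f'(x) = 0:
  f'(x) = (5*x^2 - 4*x - 15)/(x^2 + 3)^2; the denominator is positive wherever f is defined, so f'(x) = 0 ⇔ 5*x^2 - 4*x - 15 = 0.
  5*x^2 - 4*x - 15 = 0 has no rational roots; quadratic formula: x = (4 ± √316)/10.
  ⇒ x = 2/5 - sqrt(79)/5 ≈ -1.3776, 2/5 + sqrt(79)/5 ≈ 2.1776

f''(x) = 2*(-5*x^3 + 6*x^2 + 45*x - 6)/(x^6 + 9*x^4 + 27*x^2 + 27)
Second-derivative test at each critical point:
  f''(-1.3776) = -0.7410 < 0 → local maximum
  f''(2.1776) = 0.2966 > 0 → local minimum

Critical points: x = 2/5 - sqrt(79)/5 ≈ -1.3776 (local maximum); x = 2/5 + sqrt(79)/5 ≈ 2.1776 (local minimum)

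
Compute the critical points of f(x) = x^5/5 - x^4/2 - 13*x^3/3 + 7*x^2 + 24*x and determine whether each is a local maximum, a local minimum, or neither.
f'(x) = x^4 - 2*x^3 - 13*x^2 + 14*x + 24

Solve f'(x) = 0:
  Factor: x^4 - 2*x^3 - 13*x^2 + 14*x + 24 = (x - 4)*(x - 2)*(x + 1)*(x + 3) = 0.
  ⇒ x = -3, -1, 2, 4

f''(x) = 4*x^3 - 6*x^2 - 26*x + 14
Second-derivative test at each critical point:
  f''(-3) = -70 < 0 → local maximum
  f''(-1) = 30 > 0 → local minimum
  f''(2) = -30 < 0 → local maximum
  f''(4) = 70 > 0 → local minimum

Critical points: x = -3 (local maximum); x = -1 (local minimum); x = 2 (local maximum); x = 4 (local minimum)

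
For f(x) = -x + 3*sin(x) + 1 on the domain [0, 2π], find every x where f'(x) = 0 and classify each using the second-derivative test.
f'(x) = 3*cos(x) - 1

Solve f'(x) = 0 on [0, 2π]:
  f'(x) = 0 ⇔ cos(x) = 1/3, i.e. x = ±arccos(1/3) + 2nπ; keep the solutions lying in [0, 2π].
  ⇒ x = acos(1/3) ≈ 1.2310, -acos(1/3) + 2*pi ≈ 5.0522

f''(x) = -3*sin(x)
Second-derivative test at each critical point:
  f''(1.2310) = -2.8284 < 0 → local maximum
  f''(5.0522) = 2.8284 > 0 → local minimum

Critical points: x = acos(1/3) ≈ 1.2310 (local maximum); x = -acos(1/3) + 2*pi ≈ 5.0522 (local minimum)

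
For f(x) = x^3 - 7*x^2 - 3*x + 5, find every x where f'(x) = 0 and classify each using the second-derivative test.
f'(x) = 3*x^2 - 14*x - 3

Solve f'(x) = 0:
  3*x^2 - 14*x - 3 = 0 has no rational roots; quadratic formula: x = (14 ± √232)/6.
  ⇒ x = 7/3 - sqrt(58)/3 ≈ -0.2053, 7/3 + sqrt(58)/3 ≈ 4.8719

f''(x) = 6*x - 14
Second-derivative test at each critical point:
  f''(-0.2053) = -15.2315 < 0 → local maximum
  f''(4.8719) = 15.2315 > 0 → local minimum

Critical points: x = 7/3 - sqrt(58)/3 ≈ -0.2053 (local maximum); x = 7/3 + sqrt(58)/3 ≈ 4.8719 (local minimum)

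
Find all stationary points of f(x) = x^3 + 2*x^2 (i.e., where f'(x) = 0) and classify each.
f'(x) = x*(3*x + 4)

Solve f'(x) = 0:
  Factor: 3*x^2 + 4*x = x*(3*x + 4) = 0.
  ⇒ x = -4/3, 0

f''(x) = 6*x + 4
Second-derivative test at each critical point:
  f''(-4/3) = -4 < 0 → local maximum
  f''(0) = 4 > 0 → local minimum

Critical points: x = -4/3 (local maximum); x = 0 (local minimum)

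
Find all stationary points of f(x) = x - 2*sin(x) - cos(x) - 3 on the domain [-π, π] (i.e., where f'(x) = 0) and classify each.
f'(x) = sin(x) - 2*cos(x) + 1

Solve f'(x) = 0 on [-π, π]:
  f'(x) = 0 ⇔ sin(x) - 2*cos(x) = -1. Write the left side as R·cos(x + φ) with R = √((-2)² + (-1)²) = sqrt(5), cos φ = -2*sqrt(5)/5, sin φ = -sqrt(5)/5; then cos(x + φ) = -sqrt(5)/5. Solve for x and keep the solutions lying in [-π, π].
  ⇒ x = -pi/2 ≈ -1.5708, atan(3/4) ≈ 0.6435

f''(x) = 2*sin(x) + cos(x)
Second-derivative test at each critical point:
  f''(-1.5708) = -2 < 0 → local maximum
  f''(0.6435) = 2 > 0 → local minimum

Critical points: x = -pi/2 ≈ -1.5708 (local maximum); x = atan(3/4) ≈ 0.6435 (local minimum)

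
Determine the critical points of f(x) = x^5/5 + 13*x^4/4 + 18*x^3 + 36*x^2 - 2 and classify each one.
f'(x) = x*(x^3 + 13*x^2 + 54*x + 72)

Solve f'(x) = 0:
  Factor: x^4 + 13*x^3 + 54*x^2 + 72*x = x*(x + 3)*(x + 4)*(x + 6) = 0.
  ⇒ x = -6, -4, -3, 0

f''(x) = 4*x^3 + 39*x^2 + 108*x + 72
Second-derivative test at each critical point:
  f''(-6) = -36 < 0 → local maximum
  f''(-4) = 8 > 0 → local minimum
  f''(-3) = -9 < 0 → local maximum
  f''(0) = 72 > 0 → local minimum

Critical points: x = -6 (local maximum); x = -4 (local minimum); x = -3 (local maximum); x = 0 (local minimum)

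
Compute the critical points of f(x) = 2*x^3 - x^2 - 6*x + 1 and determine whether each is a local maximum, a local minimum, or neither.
f'(x) = 6*x^2 - 2*x - 6

Solve f'(x) = 0:
  Factor: 6*x^2 - 2*x - 6 = 2*(3*x^2 - x - 3); 3*x^2 - x - 3 = 0 has no rational roots; quadratic formula: x = (1 ± √37)/6.
  ⇒ x = 1/6 - sqrt(37)/6 ≈ -0.8471, 1/6 + sqrt(37)/6 ≈ 1.1805

f''(x) = 12*x - 2
Second-derivative test at each critical point:
  f''(-0.8471) = -12.1655 < 0 → local maximum
  f''(1.1805) = 12.1655 > 0 → local minimum

Critical points: x = 1/6 - sqrt(37)/6 ≈ -0.8471 (local maximum); x = 1/6 + sqrt(37)/6 ≈ 1.1805 (local minimum)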